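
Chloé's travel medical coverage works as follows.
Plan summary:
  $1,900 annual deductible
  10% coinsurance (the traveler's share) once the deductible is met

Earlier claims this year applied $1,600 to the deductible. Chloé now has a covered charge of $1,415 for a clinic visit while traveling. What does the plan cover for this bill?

$1,600 of the $1,900 deductible is already met, leaving $300.
The remaining $1,115 (= $1,415 − $300) moves to coinsurance.
Traveler's 10% share of $1,115 is $111.50.
Traveler responsibility: $300 + $111.50 = $411.50.
The plan picks up $1,415 − $411.50 = $1,003.50.

$1,003.50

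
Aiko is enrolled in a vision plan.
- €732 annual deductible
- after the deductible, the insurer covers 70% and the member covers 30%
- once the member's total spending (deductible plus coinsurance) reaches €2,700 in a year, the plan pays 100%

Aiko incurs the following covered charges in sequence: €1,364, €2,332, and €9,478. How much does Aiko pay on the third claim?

€1,078.80

Claim 1 (€1,364): €732 finishes the deductible; €632 goes to coinsurance; 30% of €632 = €189.60. Member pays €921.60; OOP now €921.60.
Claim 2 (€2,332): deductible met; 30% of €2,332 = €699.60. Cost to member: €699.60. OOP to date €1,621.20.
Claim 3 (€9,478): 30% coinsurance on €9,478 = €2,843.40. Adding that to €1,621.20 gives €4,464.60, past the €2,700 cap; member pays only €2,700 − €1,621.20 = €1,078.80.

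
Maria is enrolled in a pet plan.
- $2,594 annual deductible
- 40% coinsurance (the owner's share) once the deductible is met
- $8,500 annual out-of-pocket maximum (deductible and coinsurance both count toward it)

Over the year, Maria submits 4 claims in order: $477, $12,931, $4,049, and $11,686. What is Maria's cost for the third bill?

Bill 1, $477: fully absorbed by the deductible. Owner pays $477; OOP now $477.
Bill 2, $12,931: deductible takes $2,117, $10,814 remains; 40% of $10,814 = $4,325.60. Cost to owner: $6,442.60. OOP to date $6,919.60.
Bill 3, $4,049: deductible met; 40% of $4,049 = $1,619.60. That would push OOP to $8,539.20, over the $8,500 cap, so owner pays $8,500 − $6,919.60 = $1,580.40.

$1,580.40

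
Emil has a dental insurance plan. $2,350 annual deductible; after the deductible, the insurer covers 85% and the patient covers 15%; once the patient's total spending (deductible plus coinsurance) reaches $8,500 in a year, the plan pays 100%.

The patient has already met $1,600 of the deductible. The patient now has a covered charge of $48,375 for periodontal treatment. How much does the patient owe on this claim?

$6,900

Deductible still to meet: $2,350 − $1,600 = $750.
The remaining $47,625 (= $48,375 − $750) moves to coinsurance.
Coinsurance: $47,625 × 15% = $7,143.75.
Patient responsibility before any cap: $750 + $7,143.75 = $7,893.75.
Year-to-date out-of-pocket would reach $1,600 + $7,893.75 = $9,493.75, above the $8,500 maximum, so the patient pays only $8,500 − $1,600 = $6,900.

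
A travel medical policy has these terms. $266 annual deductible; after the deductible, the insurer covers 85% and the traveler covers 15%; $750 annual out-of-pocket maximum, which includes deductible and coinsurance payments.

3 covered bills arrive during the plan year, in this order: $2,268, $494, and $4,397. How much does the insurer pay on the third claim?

$4,287.40

Claim 1 — $2,268: $266 to deductible, leaving $2,002; coinsurance $2,002 × 15% = $300.30. Traveler owes $566.30 (running OOP $566.30). Plan pays $2,268 − $566.30 = $1,701.70.
Claim 2 — $494: 15% coinsurance on $494 = $74.10. Cost to traveler: $74.10. OOP to date $640.40. Plan pays $494 − $74.10 = $419.90.
Claim 3 — $4,397: deductible met; 15% of $4,397 = $659.55. That would push OOP to $1,299.95, over the $750 cap, so traveler pays $750 − $640.40 = $109.60. Plan pays $4,397 − $109.60 = $4,287.40.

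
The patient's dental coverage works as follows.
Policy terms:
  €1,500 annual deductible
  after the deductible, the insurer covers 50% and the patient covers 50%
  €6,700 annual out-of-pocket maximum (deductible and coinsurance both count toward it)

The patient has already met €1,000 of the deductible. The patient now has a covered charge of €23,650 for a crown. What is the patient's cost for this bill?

€1,000 of the €1,500 deductible is already met, leaving €500.
After the €500 deductible portion, €23,650 − €500 = €23,150 is subject to coinsurance.
50% of €23,150 = €11,575 falls to the patient.
Patient responsibility before any cap: €500 + €11,575 = €12,075.
Adding €12,075 to the €1,000 already spent would give €13,075, which exceeds the €6,700 cap; the patient pays just €6,700 − €1,000 = €5,700.

€5,700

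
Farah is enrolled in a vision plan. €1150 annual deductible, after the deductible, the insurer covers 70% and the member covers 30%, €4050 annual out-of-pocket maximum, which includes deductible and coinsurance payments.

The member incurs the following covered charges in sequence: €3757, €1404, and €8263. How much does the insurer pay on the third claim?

€6566.30

Claim 1 — €3757: deductible takes €1150, €2607 remains; 30% of €2607 = €782.10. Member pays €1932.10; OOP now €1932.10. Insurer: €3757 − €1932.10 = €1824.90.
Claim 2 — €1404: deductible already satisfied, so member's share is 30% × €1404 = €421.20. Member pays €421.20; OOP now €2353.30. Plan pays €1404 − €421.20 = €982.80.
Claim 3 — €8263: 30% coinsurance on €8263 = €2478.90. OOP would hit €4832.20 > €4050, so the cap limits the member to €4050 − €2353.30 = €1696.70. Insurer: €8263 − €1696.70 = €6566.30.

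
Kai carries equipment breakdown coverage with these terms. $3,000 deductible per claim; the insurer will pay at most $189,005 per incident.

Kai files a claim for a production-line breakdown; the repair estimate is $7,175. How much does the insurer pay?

$4,175

Less the $3,000 deductible: $7,175 − $3,000 = $4,175.
$4,175 ≤ $189,005, so the limit doesn't bind; insurer pays $4,175.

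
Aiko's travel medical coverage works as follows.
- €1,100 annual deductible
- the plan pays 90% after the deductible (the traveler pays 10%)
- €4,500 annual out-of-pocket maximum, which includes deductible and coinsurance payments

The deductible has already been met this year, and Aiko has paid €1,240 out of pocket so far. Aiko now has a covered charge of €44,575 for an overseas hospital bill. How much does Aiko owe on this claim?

The deductible is already satisfied, so the full bill goes to coinsurance.
Traveler's 10% share of €44,575 is €4,457.50.
That would bring total out-of-pocket to €5,697.50, past the €4,500 cap. The traveler is capped at €4,500 − €1,240 = €3,260 on this claim.

€3,260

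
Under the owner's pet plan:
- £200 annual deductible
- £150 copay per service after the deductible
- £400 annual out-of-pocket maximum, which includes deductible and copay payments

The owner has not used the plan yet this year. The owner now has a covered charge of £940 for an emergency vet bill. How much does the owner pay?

Nothing has been paid toward the £200 deductible, so the first £200 of this charge is applied there.
The remaining £740 (= £940 − £200) moves to the copay.
Copay on this service: £150.
Owner responsibility before any cap: £200 + £150 = £350.
Cumulative spending £0 + £350 = £350 stays under the £400 maximum.

£350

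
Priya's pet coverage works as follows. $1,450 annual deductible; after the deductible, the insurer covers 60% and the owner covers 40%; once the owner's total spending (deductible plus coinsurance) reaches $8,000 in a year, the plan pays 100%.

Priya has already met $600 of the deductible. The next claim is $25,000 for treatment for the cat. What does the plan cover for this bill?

$17,600

Deductible still to meet: $1,450 − $600 = $850.
The remaining $24,150 (= $25,000 − $850) moves to coinsurance.
Owner's 40% share of $24,150 is $9,660.
That puts the owner's cost at $850 + $9,660 = $10,510 before any cap.
That would bring total out-of-pocket to $11,110, past the $8,000 cap. The owner is capped at $8,000 − $600 = $7,400 on this claim.
Insurer pays the balance: $25,000 − $7,400 = $17,600.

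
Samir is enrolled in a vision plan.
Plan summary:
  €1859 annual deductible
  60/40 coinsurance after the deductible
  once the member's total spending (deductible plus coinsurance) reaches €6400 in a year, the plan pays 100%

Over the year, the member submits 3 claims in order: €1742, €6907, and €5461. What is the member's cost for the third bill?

Bill 1, €1742: all of it applies to the deductible. Member owes €1742 (running OOP €1742).
Bill 2, €6907: €117 to deductible, leaving €6790; coinsurance €6790 × 40% = €2716. Member pays €2833; OOP now €4575.
Bill 3, €5461: 40% coinsurance on €5461 = €2184.40. OOP would hit €6759.40 > €6400, so the cap limits the member to €6400 − €4575 = €1825.

€1825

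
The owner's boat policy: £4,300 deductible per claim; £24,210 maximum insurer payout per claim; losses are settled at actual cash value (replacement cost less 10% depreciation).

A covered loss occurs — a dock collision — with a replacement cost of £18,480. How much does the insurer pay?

Actual cash value after 10% depreciation: £18,480 × 90% = £16,632.
Less the £4,300 deductible: £16,632 − £4,300 = £12,332.
That's under the £24,210 cap, so the insurer reimburses the full £12,332.

£12,332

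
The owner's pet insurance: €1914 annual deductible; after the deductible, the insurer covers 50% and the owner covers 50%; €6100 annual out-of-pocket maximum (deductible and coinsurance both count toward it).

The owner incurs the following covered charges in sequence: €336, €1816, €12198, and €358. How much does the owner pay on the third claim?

€4067

Claim 1 — €336: all of it applies to the deductible. Owner pays €336; OOP now €336.
Claim 2 — €1816: €1578 finishes the deductible; €238 goes to coinsurance; coinsurance €238 × 50% = €119. Cost to owner: €1697. OOP to date €2033.
Claim 3 — €12198: deductible met; 50% of €12198 = €6099. OOP would hit €8132 > €6100, so the cap limits the owner to €6100 − €2033 = €4067.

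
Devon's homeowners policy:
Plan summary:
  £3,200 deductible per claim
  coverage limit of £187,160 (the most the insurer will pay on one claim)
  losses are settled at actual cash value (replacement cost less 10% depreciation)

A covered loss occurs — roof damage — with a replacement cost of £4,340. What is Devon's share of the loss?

£3,634

Actual cash value after 10% depreciation: £4,340 × 90% = £3,906.
Less the £3,200 deductible: £3,906 − £3,200 = £706.
That's under the £187,160 cap, so the insurer reimburses the full £706.
The homeowner bears the rest of the original loss: £4,340 − £706 = £3,634.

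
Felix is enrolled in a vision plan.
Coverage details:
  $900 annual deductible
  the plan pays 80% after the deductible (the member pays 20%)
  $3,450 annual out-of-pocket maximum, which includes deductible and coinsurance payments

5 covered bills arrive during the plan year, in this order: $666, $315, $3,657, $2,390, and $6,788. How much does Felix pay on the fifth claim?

#1 ($666): fully absorbed by the deductible. Cost to member: $666. OOP to date $666.
#2 ($315): $234 finishes the deductible; $81 goes to coinsurance; 20% of $81 = $16.20. Member pays $250.20; OOP now $916.20.
#3 ($3,657): 20% coinsurance on $3,657 = $731.40. Member pays $731.40; OOP now $1,647.60.
#4 ($2,390): deductible met; 20% of $2,390 = $478. Cost to member: $478. OOP to date $2,125.60.
#5 ($6,788): 20% coinsurance on $6,788 = $1,357.60. That would push OOP to $3,483.20, over the $3,450 cap, so member pays $3,450 − $2,125.60 = $1,324.40.

$1,324.40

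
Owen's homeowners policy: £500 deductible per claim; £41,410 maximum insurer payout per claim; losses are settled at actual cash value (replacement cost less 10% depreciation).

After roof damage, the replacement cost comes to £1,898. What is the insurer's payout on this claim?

At 10% depreciation, ACV = £1,898 − £189.80 = £1,708.20.
Subtract the deductible: £1,708.20 − £500 = £1,208.20.
That's under the £41,410 cap, so the insurer reimburses the full £1,208.20.

£1,208.20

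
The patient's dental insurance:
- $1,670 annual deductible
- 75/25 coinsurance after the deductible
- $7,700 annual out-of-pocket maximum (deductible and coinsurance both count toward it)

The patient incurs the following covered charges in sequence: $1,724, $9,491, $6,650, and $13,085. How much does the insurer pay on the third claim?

Claim 1 — $1,724: $1,670 finishes the deductible; $54 goes to coinsurance; patient's 25% is $13.50. Patient owes $1,683.50 (running OOP $1,683.50). Plan pays $1,724 − $1,683.50 = $40.50.
Claim 2 — $9,491: deductible already satisfied, so patient's share is 25% × $9,491 = $2,372.75. Cost to patient: $2,372.75. OOP to date $4,056.25. Plan pays $9,491 − $2,372.75 = $7,118.25.
Claim 3 — $6,650: deductible already satisfied, so patient's share is 25% × $6,650 = $1,662.50. Patient pays $1,662.50; OOP now $5,718.75. Insurer: $6,650 − $1,662.50 = $4,987.50.

$4,987.50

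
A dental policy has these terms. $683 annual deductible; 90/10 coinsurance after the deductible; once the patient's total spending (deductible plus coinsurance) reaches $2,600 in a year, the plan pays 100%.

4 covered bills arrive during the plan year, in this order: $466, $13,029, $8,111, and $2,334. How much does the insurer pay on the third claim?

Bill 1, $466: fully absorbed by the deductible. Cost to patient: $466. OOP to date $466. Plan pays $466 − $466 = $0.
Bill 2, $13,029: $217 finishes the deductible; $12,812 goes to coinsurance; coinsurance $12,812 × 10% = $1,281.20. Cost to patient: $1,498.20. OOP to date $1,964.20. Plan pays $13,029 − $1,498.20 = $11,530.80.
Bill 3, $8,111: deductible already satisfied, so patient's share is 10% × $8,111 = $811.10. OOP would hit $2,775.30 > $2,600, so the cap limits the patient to $2,600 − $1,964.20 = $635.80. Insurer: $8,111 − $635.80 = $7,475.20.

$7,475.20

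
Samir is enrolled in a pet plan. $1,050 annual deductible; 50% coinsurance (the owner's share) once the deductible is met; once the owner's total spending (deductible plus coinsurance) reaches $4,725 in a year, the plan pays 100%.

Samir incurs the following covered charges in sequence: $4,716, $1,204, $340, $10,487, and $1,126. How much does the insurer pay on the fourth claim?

Claim 1 ($4,716): $1,050 to deductible, leaving $3,666; owner's 50% is $1,833. Owner owes $2,883 (running OOP $2,883). Plan pays $4,716 − $2,883 = $1,833.
Claim 2 ($1,204): deductible already satisfied, so owner's share is 50% × $1,204 = $602. Owner owes $602 (running OOP $3,485). Insurer: $1,204 − $602 = $602.
Claim 3 ($340): deductible already satisfied, so owner's share is 50% × $340 = $170. Owner pays $170; OOP now $3,655. Insurer: $340 − $170 = $170.
Claim 4 ($10,487): 50% coinsurance on $10,487 = $5,243.50. That would push OOP to $8,898.50, over the $4,725 cap, so owner pays $4,725 − $3,655 = $1,070. Plan pays $10,487 − $1,070 = $9,417.

$9,417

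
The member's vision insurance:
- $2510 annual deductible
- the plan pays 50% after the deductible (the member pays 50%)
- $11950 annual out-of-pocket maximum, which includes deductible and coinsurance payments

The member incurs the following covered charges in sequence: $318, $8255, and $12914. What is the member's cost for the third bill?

$6408.50

Bill 1, $318: all of it applies to the deductible. Member owes $318 (running OOP $318).
Bill 2, $8255: deductible takes $2192, $6063 remains; 50% of $6063 = $3031.50. Member owes $5223.50 (running OOP $5541.50).
Bill 3, $12914: 50% coinsurance on $12914 = $6457. OOP would hit $11998.50 > $11950, so the cap limits the member to $11950 − $5541.50 = $6408.50.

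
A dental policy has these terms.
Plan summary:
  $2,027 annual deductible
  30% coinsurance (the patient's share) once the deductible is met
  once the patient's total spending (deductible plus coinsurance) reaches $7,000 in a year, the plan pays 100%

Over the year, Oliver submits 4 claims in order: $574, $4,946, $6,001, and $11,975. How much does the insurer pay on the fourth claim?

$9,850.20

Bill 1, $574: fully absorbed by the deductible. Patient pays $574; OOP now $574. Insurer: $574 − $574 = $0.
Bill 2, $4,946: $1,453 to deductible, leaving $3,493; patient's 30% is $1,047.90. Patient owes $2,500.90 (running OOP $3,074.90). Insurer: $4,946 − $2,500.90 = $2,445.10.
Bill 3, $6,001: deductible met; 30% of $6,001 = $1,800.30. Patient pays $1,800.30; OOP now $4,875.20. Plan pays $6,001 − $1,800.30 = $4,200.70.
Bill 4, $11,975: deductible met; 30% of $11,975 = $3,592.50. OOP would hit $8,467.70 > $7,000, so the cap limits the patient to $7,000 − $4,875.20 = $2,124.80. Insurer: $11,975 − $2,124.80 = $9,850.20.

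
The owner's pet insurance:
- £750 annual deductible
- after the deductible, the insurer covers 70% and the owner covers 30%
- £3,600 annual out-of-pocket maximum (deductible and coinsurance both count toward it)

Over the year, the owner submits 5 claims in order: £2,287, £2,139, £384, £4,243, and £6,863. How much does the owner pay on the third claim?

Claim 1 — £2,287: £750 finishes the deductible; £1,537 goes to coinsurance; coinsurance £1,537 × 30% = £461.10. Owner pays £1,211.10; OOP now £1,211.10.
Claim 2 — £2,139: deductible already satisfied, so owner's share is 30% × £2,139 = £641.70. Cost to owner: £641.70. OOP to date £1,852.80.
Claim 3 — £384: deductible met; 30% of £384 = £115.20. Owner pays £115.20; OOP now £1,968.

£115.20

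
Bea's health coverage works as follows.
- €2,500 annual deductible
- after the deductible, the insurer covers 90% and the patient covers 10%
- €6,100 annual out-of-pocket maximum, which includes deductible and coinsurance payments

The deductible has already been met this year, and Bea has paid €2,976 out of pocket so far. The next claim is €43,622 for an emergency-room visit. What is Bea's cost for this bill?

€3,124

With the deductible met, the entire €43,622 is subject to coinsurance.
Coinsurance: €43,622 × 10% = €4,362.20.
Adding €4,362.20 to the €2,976 already spent would give €7,338.20, which exceeds the €6,100 cap; the patient pays just €6,100 − €2,976 = €3,124.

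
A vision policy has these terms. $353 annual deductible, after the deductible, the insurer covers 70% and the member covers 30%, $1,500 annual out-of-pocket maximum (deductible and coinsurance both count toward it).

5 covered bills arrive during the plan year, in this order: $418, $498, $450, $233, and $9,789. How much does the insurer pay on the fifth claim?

#1 ($418): deductible takes $353, $65 remains; coinsurance $65 × 30% = $19.50. Member pays $372.50; OOP now $372.50. Insurer: $418 − $372.50 = $45.50.
#2 ($498): deductible met; 30% of $498 = $149.40. Member owes $149.40 (running OOP $521.90). Insurer: $498 − $149.40 = $348.60.
#3 ($450): 30% coinsurance on $450 = $135. Cost to member: $135. OOP to date $656.90. Insurer: $450 − $135 = $315.
#4 ($233): deductible already satisfied, so member's share is 30% × $233 = $69.90. Member owes $69.90 (running OOP $726.80). Plan pays $233 − $69.90 = $163.10.
#5 ($9,789): deductible met; 30% of $9,789 = $2,936.70. That would push OOP to $3,663.50, over the $1,500 cap, so member pays $1,500 − $726.80 = $773.20. Insurer: $9,789 − $773.20 = $9,015.80.

$9,015.80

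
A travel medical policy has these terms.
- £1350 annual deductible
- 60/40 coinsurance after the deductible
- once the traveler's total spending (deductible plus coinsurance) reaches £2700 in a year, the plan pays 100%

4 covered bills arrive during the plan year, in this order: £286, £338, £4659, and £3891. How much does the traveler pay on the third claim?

£2076

#1 (£286): fully absorbed by the deductible. Traveler owes £286 (running OOP £286).
#2 (£338): fully absorbed by the deductible. Traveler owes £338 (running OOP £624).
#3 (£4659): £726 to deductible, leaving £3933; coinsurance £3933 × 40% = £1573.20. Together that's £726 + £1573.20 = £2299.20. OOP would hit £2923.20 > £2700, so the cap limits the traveler to £2700 − £624 = £2076.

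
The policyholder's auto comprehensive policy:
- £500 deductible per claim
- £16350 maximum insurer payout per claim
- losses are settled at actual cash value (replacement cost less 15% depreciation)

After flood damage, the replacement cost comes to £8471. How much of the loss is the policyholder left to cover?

Actual cash value after 15% depreciation: £8471 × 85% = £7200.35.
Subtract the deductible: £7200.35 − £500 = £6700.35.
£6700.35 is within the £16350 limit, so the insurer pays £6700.35.
Policyholder's share is the uncovered remainder: £8471 − £6700.35 = £1770.65.

£1770.65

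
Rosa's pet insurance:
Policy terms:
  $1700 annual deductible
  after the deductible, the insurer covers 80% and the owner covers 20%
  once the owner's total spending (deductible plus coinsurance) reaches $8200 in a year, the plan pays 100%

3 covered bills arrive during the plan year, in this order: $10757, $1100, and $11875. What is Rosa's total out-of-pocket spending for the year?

$6106.40

Claim 1 ($10757): $1700 finishes the deductible; $9057 goes to coinsurance; coinsurance $9057 × 20% = $1811.40. Cost to owner: $3511.40. OOP to date $3511.40.
Claim 2 ($1100): deductible already satisfied, so owner's share is 20% × $1100 = $220. Owner pays $220; OOP now $3731.40.
Claim 3 ($11875): 20% coinsurance on $11875 = $2375. Cost to owner: $2375. OOP to date $6106.40.
Summing the owner's payments: $3511.40 + $220 + $2375 = $6106.40.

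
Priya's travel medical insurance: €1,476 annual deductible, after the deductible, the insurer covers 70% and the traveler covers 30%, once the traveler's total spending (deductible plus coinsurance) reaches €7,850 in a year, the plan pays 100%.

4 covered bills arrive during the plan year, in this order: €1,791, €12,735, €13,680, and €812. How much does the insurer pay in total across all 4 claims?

#1 (€1,791): €1,476 finishes the deductible; €315 goes to coinsurance; coinsurance €315 × 30% = €94.50. Traveler pays €1,570.50; OOP now €1,570.50. Insurer: €1,791 − €1,570.50 = €220.50.
#2 (€12,735): 30% coinsurance on €12,735 = €3,820.50. Traveler pays €3,820.50; OOP now €5,391. Plan pays €12,735 − €3,820.50 = €8,914.50.
#3 (€13,680): deductible met; 30% of €13,680 = €4,104. Adding that to €5,391 gives €9,495, past the €7,850 cap; traveler pays only €7,850 − €5,391 = €2,459. Plan pays €13,680 − €2,459 = €11,221.
#4 (€812): deductible already satisfied, so traveler's share is 30% × €812 = €243.60. That would push OOP to €8,093.60, over the €7,850 cap, so traveler pays €7,850 − €7,850 = €0. Insurer: €812 − €0 = €812.
Insurer total = bills − traveler's total = €29,018 − €7,850 = €21,168.

€21,168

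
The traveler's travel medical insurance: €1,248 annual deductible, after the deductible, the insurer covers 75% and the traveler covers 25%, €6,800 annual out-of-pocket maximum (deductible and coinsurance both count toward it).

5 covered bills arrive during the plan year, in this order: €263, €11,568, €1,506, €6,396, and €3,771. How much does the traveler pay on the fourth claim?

€1,599

#1 (€263): fully absorbed by the deductible. Traveler pays €263; OOP now €263.
#2 (€11,568): €985 to deductible, leaving €10,583; coinsurance €10,583 × 25% = €2,645.75. Traveler owes €3,630.75 (running OOP €3,893.75).
#3 (€1,506): 25% coinsurance on €1,506 = €376.50. Cost to traveler: €376.50. OOP to date €4,270.25.
#4 (€6,396): deductible met; 25% of €6,396 = €1,599. Traveler owes €1,599 (running OOP €5,869.25).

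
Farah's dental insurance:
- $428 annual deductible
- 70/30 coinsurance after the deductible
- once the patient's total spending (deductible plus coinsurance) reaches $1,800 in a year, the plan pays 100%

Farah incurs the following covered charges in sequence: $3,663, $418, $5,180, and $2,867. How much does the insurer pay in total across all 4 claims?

$10,328

Claim 1 ($3,663): $428 finishes the deductible; $3,235 goes to coinsurance; 30% of $3,235 = $970.50. Patient owes $1,398.50 (running OOP $1,398.50). Insurer: $3,663 − $1,398.50 = $2,264.50.
Claim 2 ($418): deductible met; 30% of $418 = $125.40. Patient pays $125.40; OOP now $1,523.90. Plan pays $418 − $125.40 = $292.60.
Claim 3 ($5,180): 30% coinsurance on $5,180 = $1,554. That would push OOP to $3,077.90, over the $1,800 cap, so patient pays $1,800 − $1,523.90 = $276.10. Insurer: $5,180 − $276.10 = $4,903.90.
Claim 4 ($2,867): deductible already satisfied, so patient's share is 30% × $2,867 = $860.10. Adding that to $1,800 gives $2,660.10, past the $1,800 cap; patient pays only $1,800 − $1,800 = $0. Plan pays $2,867 − $0 = $2,867.
Insurer total: $2,264.50 + $292.60 + $4,903.90 + $2,867 = $10,328.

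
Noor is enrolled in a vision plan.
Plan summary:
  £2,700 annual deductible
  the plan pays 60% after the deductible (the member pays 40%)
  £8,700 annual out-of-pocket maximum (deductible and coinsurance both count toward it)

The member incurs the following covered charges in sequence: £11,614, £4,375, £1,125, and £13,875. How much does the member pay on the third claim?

Claim 1 — £11,614: deductible takes £2,700, £8,914 remains; 40% of £8,914 = £3,565.60. Cost to member: £6,265.60. OOP to date £6,265.60.
Claim 2 — £4,375: 40% coinsurance on £4,375 = £1,750. Member pays £1,750; OOP now £8,015.60.
Claim 3 — £1,125: 40% coinsurance on £1,125 = £450. Member pays £450; OOP now £8,465.60.

£450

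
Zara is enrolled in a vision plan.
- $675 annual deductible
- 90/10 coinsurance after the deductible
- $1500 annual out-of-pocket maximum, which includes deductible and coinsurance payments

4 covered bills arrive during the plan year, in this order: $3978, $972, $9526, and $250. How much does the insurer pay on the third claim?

Claim 1 ($3978): deductible takes $675, $3303 remains; 10% of $3303 = $330.30. Member owes $1005.30 (running OOP $1005.30). Plan pays $3978 − $1005.30 = $2972.70.
Claim 2 ($972): deductible already satisfied, so member's share is 10% × $972 = $97.20. Member pays $97.20; OOP now $1102.50. Insurer: $972 − $97.20 = $874.80.
Claim 3 ($9526): 10% coinsurance on $9526 = $952.60. OOP would hit $2055.10 > $1500, so the cap limits the member to $1500 − $1102.50 = $397.50. Insurer: $9526 − $397.50 = $9128.50.

$9128.50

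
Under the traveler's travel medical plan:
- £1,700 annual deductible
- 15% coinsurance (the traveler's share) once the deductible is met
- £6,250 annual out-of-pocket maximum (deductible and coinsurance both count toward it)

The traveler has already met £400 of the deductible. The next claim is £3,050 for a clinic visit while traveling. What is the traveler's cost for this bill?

Deductible still to meet: £1,700 − £400 = £1,300.
The remaining £1,750 (= £3,050 − £1,300) moves to coinsurance.
15% of £1,750 = £262.50 falls to the traveler.
So the traveler owes £1,300 + £262.50 = £1,562.50 before any cap.
Year-to-date out-of-pocket becomes £400 + £1,562.50 = £1,962.50, still under the £6,250 maximum, so no cap applies.

£1,562.50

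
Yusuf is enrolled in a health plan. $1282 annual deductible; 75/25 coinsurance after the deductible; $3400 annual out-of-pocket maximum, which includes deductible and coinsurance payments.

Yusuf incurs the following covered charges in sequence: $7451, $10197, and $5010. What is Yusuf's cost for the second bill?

Claim 1 — $7451: $1282 to deductible, leaving $6169; patient's 25% is $1542.25. Cost to patient: $2824.25. OOP to date $2824.25.
Claim 2 — $10197: 25% coinsurance on $10197 = $2549.25. OOP would hit $5373.50 > $3400, so the cap limits the patient to $3400 − $2824.25 = $575.75.

$575.75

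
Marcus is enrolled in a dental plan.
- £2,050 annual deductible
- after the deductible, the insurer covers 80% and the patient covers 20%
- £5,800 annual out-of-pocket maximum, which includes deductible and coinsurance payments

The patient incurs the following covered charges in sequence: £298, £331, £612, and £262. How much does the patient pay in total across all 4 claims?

Claim 1 (£298): all of it applies to the deductible. Patient owes £298 (running OOP £298).
Claim 2 (£331): entire amount goes to the deductible. Cost to patient: £331. OOP to date £629.
Claim 3 (£612): fully absorbed by the deductible. Patient pays £612; OOP now £1,241.
Claim 4 (£262): entire amount goes to the deductible. Patient owes £262 (running OOP £1,503).
Summing the patient's payments: £298 + £331 + £612 + £262 = £1,503.

£1,503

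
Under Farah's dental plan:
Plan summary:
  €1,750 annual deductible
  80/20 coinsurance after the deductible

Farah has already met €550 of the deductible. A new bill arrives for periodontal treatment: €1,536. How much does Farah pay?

€1,267.20

Remaining deductible: €1,750 − €550 = €1,200.
After the €1,200 deductible portion, €1,536 − €1,200 = €336 is subject to coinsurance.
Coinsurance: €336 × 20% = €67.20.
That puts the patient's cost at €1,200 + €67.20 = €1,267.20.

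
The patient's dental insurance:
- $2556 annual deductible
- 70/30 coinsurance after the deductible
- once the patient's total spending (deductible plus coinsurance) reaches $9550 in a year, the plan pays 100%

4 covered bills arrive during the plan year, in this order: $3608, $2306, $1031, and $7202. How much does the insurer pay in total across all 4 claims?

$8113.70

Claim 1 — $3608: deductible takes $2556, $1052 remains; patient's 30% is $315.60. Patient owes $2871.60 (running OOP $2871.60). Plan pays $3608 − $2871.60 = $736.40.
Claim 2 — $2306: 30% coinsurance on $2306 = $691.80. Patient pays $691.80; OOP now $3563.40. Plan pays $2306 − $691.80 = $1614.20.
Claim 3 — $1031: 30% coinsurance on $1031 = $309.30. Patient owes $309.30 (running OOP $3872.70). Insurer: $1031 − $309.30 = $721.70.
Claim 4 — $7202: 30% coinsurance on $7202 = $2160.60. Cost to patient: $2160.60. OOP to date $6033.30. Plan pays $7202 − $2160.60 = $5041.40.
Insurer total = bills − patient's total = $14147 − $6033.30 = $8113.70.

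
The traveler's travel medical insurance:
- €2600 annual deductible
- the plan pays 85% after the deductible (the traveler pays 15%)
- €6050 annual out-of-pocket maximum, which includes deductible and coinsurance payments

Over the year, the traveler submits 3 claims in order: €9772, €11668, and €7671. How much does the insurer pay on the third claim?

€7047

Claim 1 (€9772): €2600 finishes the deductible; €7172 goes to coinsurance; traveler's 15% is €1075.80. Traveler owes €3675.80 (running OOP €3675.80). Insurer: €9772 − €3675.80 = €6096.20.
Claim 2 (€11668): deductible already satisfied, so traveler's share is 15% × €11668 = €1750.20. Cost to traveler: €1750.20. OOP to date €5426. Plan pays €11668 − €1750.20 = €9917.80.
Claim 3 (€7671): deductible already satisfied, so traveler's share is 15% × €7671 = €1150.65. OOP would hit €6576.65 > €6050, so the cap limits the traveler to €6050 − €5426 = €624. Insurer: €7671 − €624 = €7047.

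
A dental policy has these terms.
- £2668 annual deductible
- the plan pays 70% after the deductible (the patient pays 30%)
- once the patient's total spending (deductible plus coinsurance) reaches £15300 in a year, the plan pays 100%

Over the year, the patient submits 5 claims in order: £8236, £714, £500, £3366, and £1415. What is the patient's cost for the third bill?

#1 (£8236): £2668 finishes the deductible; £5568 goes to coinsurance; coinsurance £5568 × 30% = £1670.40. Cost to patient: £4338.40. OOP to date £4338.40.
#2 (£714): deductible already satisfied, so patient's share is 30% × £714 = £214.20. Patient pays £214.20; OOP now £4552.60.
#3 (£500): deductible met; 30% of £500 = £150. Patient pays £150; OOP now £4702.60.

£150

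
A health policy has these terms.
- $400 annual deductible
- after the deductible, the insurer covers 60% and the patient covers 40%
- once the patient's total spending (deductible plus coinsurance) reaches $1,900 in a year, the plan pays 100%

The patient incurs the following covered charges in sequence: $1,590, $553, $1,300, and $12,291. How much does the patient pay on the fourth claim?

#1 ($1,590): $400 finishes the deductible; $1,190 goes to coinsurance; patient's 40% is $476. Patient owes $876 (running OOP $876).
#2 ($553): 40% coinsurance on $553 = $221.20. Patient owes $221.20 (running OOP $1,097.20).
#3 ($1,300): 40% coinsurance on $1,300 = $520. Patient pays $520; OOP now $1,617.20.
#4 ($12,291): 40% coinsurance on $12,291 = $4,916.40. That would push OOP to $6,533.60, over the $1,900 cap, so patient pays $1,900 − $1,617.20 = $282.80.

$282.80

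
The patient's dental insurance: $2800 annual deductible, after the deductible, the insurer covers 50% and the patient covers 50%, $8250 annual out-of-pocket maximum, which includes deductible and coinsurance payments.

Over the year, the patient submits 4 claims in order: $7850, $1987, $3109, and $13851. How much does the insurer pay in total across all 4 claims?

$18547

Bill 1, $7850: $2800 to deductible, leaving $5050; patient's 50% is $2525. Patient pays $5325; OOP now $5325. Plan pays $7850 − $5325 = $2525.
Bill 2, $1987: 50% coinsurance on $1987 = $993.50. Cost to patient: $993.50. OOP to date $6318.50. Plan pays $1987 − $993.50 = $993.50.
Bill 3, $3109: deductible already satisfied, so patient's share is 50% × $3109 = $1554.50. Patient owes $1554.50 (running OOP $7873). Insurer: $3109 − $1554.50 = $1554.50.
Bill 4, $13851: deductible met; 50% of $13851 = $6925.50. Adding that to $7873 gives $14798.50, past the $8250 cap; patient pays only $8250 − $7873 = $377. Plan pays $13851 − $377 = $13474.
Insurer total = bills − patient's total = $26797 − $8250 = $18547.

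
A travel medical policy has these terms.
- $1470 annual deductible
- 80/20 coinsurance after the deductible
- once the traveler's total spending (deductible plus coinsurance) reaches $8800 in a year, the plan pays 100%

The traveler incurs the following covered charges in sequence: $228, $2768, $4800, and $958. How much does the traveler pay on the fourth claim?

Claim 1 — $228: fully absorbed by the deductible. Cost to traveler: $228. OOP to date $228.
Claim 2 — $2768: $1242 to deductible, leaving $1526; coinsurance $1526 × 20% = $305.20. Traveler owes $1547.20 (running OOP $1775.20).
Claim 3 — $4800: deductible already satisfied, so traveler's share is 20% × $4800 = $960. Traveler pays $960; OOP now $2735.20.
Claim 4 — $958: deductible already satisfied, so traveler's share is 20% × $958 = $191.60. Traveler pays $191.60; OOP now $2926.80.

$191.60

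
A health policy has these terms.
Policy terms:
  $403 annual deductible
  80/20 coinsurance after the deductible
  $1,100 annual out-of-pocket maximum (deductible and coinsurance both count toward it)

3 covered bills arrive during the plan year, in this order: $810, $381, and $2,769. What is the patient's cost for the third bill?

$539.40

Claim 1 ($810): $403 finishes the deductible; $407 goes to coinsurance; patient's 20% is $81.40. Patient owes $484.40 (running OOP $484.40).
Claim 2 ($381): deductible already satisfied, so patient's share is 20% × $381 = $76.20. Cost to patient: $76.20. OOP to date $560.60.
Claim 3 ($2,769): deductible met; 20% of $2,769 = $553.80. OOP would hit $1,114.40 > $1,100, so the cap limits the patient to $1,100 − $560.60 = $539.40.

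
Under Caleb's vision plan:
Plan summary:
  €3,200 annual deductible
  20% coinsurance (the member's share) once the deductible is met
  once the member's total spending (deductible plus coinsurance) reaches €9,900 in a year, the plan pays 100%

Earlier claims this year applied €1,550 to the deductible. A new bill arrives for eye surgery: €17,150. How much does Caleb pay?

€4,750

Deductible still to meet: €3,200 − €1,550 = €1,650.
That leaves €17,150 − €1,650 = €15,500 for coinsurance.
Coinsurance: €15,500 × 20% = €3,100.
So the member owes €1,650 + €3,100 = €4,750 before any cap.
Year-to-date out-of-pocket becomes €1,550 + €4,750 = €6,300, still under the €9,900 maximum, so no cap applies.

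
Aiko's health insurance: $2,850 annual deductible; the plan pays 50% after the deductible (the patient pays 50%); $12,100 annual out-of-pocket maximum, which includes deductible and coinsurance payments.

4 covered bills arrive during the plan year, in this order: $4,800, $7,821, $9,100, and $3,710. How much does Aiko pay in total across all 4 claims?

Bill 1, $4,800: deductible takes $2,850, $1,950 remains; patient's 50% is $975. Patient owes $3,825 (running OOP $3,825).
Bill 2, $7,821: 50% coinsurance on $7,821 = $3,910.50. Cost to patient: $3,910.50. OOP to date $7,735.50.
Bill 3, $9,100: deductible met; 50% of $9,100 = $4,550. Adding that to $7,735.50 gives $12,285.50, past the $12,100 cap; patient pays only $12,100 − $7,735.50 = $4,364.50.
Bill 4, $3,710: deductible met; 50% of $3,710 = $1,855. OOP would hit $13,955 > $12,100, so the cap limits the patient to $12,100 − $12,100 = $0.
Summing the patient's payments: $3,825 + $3,910.50 + $4,364.50 + $0 = $12,100.

$12,100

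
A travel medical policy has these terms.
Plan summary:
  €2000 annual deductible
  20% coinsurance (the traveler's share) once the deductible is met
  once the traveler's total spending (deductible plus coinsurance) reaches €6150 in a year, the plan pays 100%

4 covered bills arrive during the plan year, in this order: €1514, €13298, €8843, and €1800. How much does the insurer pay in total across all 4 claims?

Bill 1, €1514: entire amount goes to the deductible. Traveler pays €1514; OOP now €1514. Insurer: €1514 − €1514 = €0.
Bill 2, €13298: €486 to deductible, leaving €12812; traveler's 20% is €2562.40. Traveler pays €3048.40; OOP now €4562.40. Plan pays €13298 − €3048.40 = €10249.60.
Bill 3, €8843: deductible already satisfied, so traveler's share is 20% × €8843 = €1768.60. OOP would hit €6331 > €6150, so the cap limits the traveler to €6150 − €4562.40 = €1587.60. Insurer: €8843 − €1587.60 = €7255.40.
Bill 4, €1800: deductible already satisfied, so traveler's share is 20% × €1800 = €360. That would push OOP to €6510, over the €6150 cap, so traveler pays €6150 − €6150 = €0. Plan pays €1800 − €0 = €1800.
Insurer total: €0 + €10249.60 + €7255.40 + €1800 = €19305.

€19305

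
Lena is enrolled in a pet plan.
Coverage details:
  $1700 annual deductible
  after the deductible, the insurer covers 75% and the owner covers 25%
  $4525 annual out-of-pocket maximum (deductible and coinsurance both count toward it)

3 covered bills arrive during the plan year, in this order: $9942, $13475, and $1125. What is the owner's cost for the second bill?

$764.50

Bill 1, $9942: deductible takes $1700, $8242 remains; coinsurance $8242 × 25% = $2060.50. Owner pays $3760.50; OOP now $3760.50.
Bill 2, $13475: deductible already satisfied, so owner's share is 25% × $13475 = $3368.75. Adding that to $3760.50 gives $7129.25, past the $4525 cap; owner pays only $4525 − $3760.50 = $764.50.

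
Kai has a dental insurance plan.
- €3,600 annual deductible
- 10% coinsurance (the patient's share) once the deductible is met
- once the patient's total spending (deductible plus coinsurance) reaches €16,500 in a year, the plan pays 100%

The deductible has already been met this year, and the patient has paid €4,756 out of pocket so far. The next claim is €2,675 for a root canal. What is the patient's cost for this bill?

The deductible is already satisfied, so the full bill goes to coinsurance.
Coinsurance: €2,675 × 10% = €267.50.
Year-to-date out-of-pocket becomes €4,756 + €267.50 = €5,023.50, still under the €16,500 maximum, so no cap applies.

€267.50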